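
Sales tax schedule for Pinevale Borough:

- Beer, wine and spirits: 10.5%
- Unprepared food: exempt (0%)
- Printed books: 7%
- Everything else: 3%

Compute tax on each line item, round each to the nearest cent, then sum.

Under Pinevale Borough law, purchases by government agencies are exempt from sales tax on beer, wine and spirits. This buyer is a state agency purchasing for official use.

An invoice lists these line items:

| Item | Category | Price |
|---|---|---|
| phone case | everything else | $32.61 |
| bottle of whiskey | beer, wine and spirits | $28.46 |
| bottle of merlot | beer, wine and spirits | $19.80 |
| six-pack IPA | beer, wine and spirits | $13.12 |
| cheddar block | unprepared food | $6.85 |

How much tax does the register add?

$0.98

Phone case $32.61: everything else → 3% → $0.98
Bottle of whiskey $28.46: beer, wine and spirits, buyer-exempt → 0% → $0.00
Bottle of merlot $19.80: beer, wine and spirits, buyer-exempt → 0% → $0.00
Six-pack IPA $13.12: beer, wine and spirits, buyer-exempt → 0% → $0.00
Cheddar block $6.85: unprepared food → 0% → $0.00
Total tax = $0.98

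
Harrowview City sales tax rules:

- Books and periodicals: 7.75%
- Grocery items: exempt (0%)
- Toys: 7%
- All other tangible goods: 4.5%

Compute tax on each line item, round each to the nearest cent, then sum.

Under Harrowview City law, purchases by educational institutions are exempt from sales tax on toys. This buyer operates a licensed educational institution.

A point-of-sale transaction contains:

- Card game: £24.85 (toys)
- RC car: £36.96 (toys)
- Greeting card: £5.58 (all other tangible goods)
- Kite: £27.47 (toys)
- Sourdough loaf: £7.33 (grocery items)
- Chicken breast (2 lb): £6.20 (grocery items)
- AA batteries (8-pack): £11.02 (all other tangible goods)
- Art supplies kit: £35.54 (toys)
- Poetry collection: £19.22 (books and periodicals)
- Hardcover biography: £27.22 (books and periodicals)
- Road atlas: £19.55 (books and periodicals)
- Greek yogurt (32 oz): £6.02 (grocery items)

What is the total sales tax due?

£5.87

Card game £24.85: toys, buyer-exempt → 0% → £0.00
RC car £36.96: toys, buyer-exempt → 0% → £0.00
Greeting card £5.58: all other tangible goods → 4.5% → £0.25
Kite £27.47: toys, buyer-exempt → 0% → £0.00
Sourdough loaf £7.33: grocery items → 0% → £0.00
Chicken breast (2 lb) £6.20: grocery items → 0% → £0.00
AA batteries (8-pack) £11.02: all other tangible goods → 4.5% → £0.50
Art supplies kit £35.54: toys, buyer-exempt → 0% → £0.00
Poetry collection £19.22: books and periodicals → 7.75% → £1.49
Hardcover biography £27.22: books and periodicals → 7.75% → £2.11
Road atlas £19.55: books and periodicals → 7.75% → £1.52
Greek yogurt (32 oz) £6.02: grocery items → 0% → £0.00
Total tax = £0.25 + £0.50 + £1.49 + £2.11 + £1.52 = £5.87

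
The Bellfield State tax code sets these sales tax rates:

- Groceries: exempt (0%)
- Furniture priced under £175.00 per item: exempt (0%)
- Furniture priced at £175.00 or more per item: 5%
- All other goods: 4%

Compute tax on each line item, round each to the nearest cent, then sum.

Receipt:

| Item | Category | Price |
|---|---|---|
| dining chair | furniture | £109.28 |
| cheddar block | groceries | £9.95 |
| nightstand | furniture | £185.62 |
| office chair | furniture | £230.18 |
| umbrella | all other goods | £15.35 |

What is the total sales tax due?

£21.40

Dining chair £109.28: furniture, under £175.00 → 0% → £0.00
Cheddar block £9.95: groceries → 0% → £0.00
Nightstand £185.62: furniture, £175.00 or more → 5% → £9.28
Office chair £230.18: furniture, £175.00 or more → 5% → £11.51
Umbrella £15.35: all other goods → 4% → £0.61
Total tax = £9.28 + £11.51 + £0.61 = £21.40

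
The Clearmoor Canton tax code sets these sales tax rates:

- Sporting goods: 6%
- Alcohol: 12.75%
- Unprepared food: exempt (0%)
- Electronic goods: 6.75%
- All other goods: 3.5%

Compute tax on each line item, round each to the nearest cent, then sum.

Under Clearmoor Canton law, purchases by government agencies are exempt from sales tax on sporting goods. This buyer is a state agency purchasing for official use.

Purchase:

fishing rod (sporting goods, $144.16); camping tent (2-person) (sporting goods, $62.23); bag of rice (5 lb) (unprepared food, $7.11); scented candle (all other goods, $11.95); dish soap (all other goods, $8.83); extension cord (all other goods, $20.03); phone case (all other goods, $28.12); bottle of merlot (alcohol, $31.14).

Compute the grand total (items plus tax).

$319.95

Fishing rod $144.16: sporting goods, buyer-exempt → 0% → $0.00
Camping tent (2-person) $62.23: sporting goods, buyer-exempt → 0% → $0.00
Bag of rice (5 lb) $7.11: unprepared food → 0% → $0.00
Scented candle $11.95: all other goods → 3.5% → $0.42
Dish soap $8.83: all other goods → 3.5% → $0.31
Extension cord $20.03: all other goods → 3.5% → $0.70
Phone case $28.12: all other goods → 3.5% → $0.98
Bottle of merlot $31.14: alcohol → 12.75% → $3.97
Subtotal = $313.57; tax = $6.38; total due = $319.95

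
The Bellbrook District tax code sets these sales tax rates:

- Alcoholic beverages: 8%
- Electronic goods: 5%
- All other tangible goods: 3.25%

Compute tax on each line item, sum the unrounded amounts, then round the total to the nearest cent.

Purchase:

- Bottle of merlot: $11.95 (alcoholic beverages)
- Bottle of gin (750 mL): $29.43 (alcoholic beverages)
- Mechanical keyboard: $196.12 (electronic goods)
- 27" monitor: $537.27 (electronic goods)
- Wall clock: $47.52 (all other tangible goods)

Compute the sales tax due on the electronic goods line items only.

$36.67

Mechanical keyboard $196.12: electronic goods → 5% → $9.806
27" monitor $537.27: electronic goods → 5% → $26.8635
Tax on electronic goods: unrounded sum = $36.6695 → $36.67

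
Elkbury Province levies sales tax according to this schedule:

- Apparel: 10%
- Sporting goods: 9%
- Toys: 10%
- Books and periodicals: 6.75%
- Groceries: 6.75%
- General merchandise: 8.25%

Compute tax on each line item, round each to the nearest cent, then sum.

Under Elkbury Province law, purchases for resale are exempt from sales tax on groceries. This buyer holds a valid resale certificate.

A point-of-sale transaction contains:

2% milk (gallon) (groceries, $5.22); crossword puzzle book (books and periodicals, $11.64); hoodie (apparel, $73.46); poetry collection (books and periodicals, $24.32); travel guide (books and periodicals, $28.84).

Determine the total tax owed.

2% milk (gallon) $5.22: groceries, buyer-exempt → 0% → $0.00
Crossword puzzle book $11.64: books and periodicals → 6.75% → $0.79
Hoodie $73.46: apparel → 10% → $7.35
Poetry collection $24.32: books and periodicals → 6.75% → $1.64
Travel guide $28.84: books and periodicals → 6.75% → $1.95
Total tax = $0.79 + $7.35 + $1.64 + $1.95 = $11.73

$11.73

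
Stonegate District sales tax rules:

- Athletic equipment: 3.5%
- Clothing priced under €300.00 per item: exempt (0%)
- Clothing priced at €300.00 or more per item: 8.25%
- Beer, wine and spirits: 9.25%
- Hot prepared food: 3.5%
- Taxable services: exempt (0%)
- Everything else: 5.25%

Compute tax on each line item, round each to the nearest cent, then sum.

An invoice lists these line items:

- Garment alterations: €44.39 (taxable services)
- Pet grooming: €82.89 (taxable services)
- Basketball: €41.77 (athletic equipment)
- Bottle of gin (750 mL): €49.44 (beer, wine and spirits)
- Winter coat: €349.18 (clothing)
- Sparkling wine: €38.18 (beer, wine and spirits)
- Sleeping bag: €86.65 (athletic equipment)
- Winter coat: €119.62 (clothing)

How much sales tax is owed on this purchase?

Garment alterations €44.39: taxable services → 0% → €0.00
Pet grooming €82.89: taxable services → 0% → €0.00
Basketball €41.77: athletic equipment → 3.5% → €1.46
Bottle of gin (750 mL) €49.44: beer, wine and spirits → 9.25% → €4.57
Winter coat €349.18: clothing, €300.00 or more → 8.25% → €28.81
Sparkling wine €38.18: beer, wine and spirits → 9.25% → €3.53
Sleeping bag €86.65: athletic equipment → 3.5% → €3.03
Winter coat €119.62: clothing, under €300.00 → 0% → €0.00
Total tax = €1.46 + €4.57 + €28.81 + €3.53 + €3.03 = €41.40

€41.40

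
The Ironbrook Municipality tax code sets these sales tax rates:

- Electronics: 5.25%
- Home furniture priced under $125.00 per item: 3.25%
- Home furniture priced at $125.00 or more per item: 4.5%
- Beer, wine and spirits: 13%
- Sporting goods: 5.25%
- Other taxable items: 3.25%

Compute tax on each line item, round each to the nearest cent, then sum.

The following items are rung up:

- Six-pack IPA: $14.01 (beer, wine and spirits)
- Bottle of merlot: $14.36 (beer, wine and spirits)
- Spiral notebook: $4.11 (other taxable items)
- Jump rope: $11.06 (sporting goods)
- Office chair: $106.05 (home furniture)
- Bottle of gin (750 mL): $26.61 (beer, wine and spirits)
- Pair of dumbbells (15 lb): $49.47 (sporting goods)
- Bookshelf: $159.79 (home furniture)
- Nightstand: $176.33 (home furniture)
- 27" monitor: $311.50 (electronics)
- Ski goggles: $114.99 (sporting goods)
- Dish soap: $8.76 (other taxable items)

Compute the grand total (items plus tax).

$1048.74

Six-pack IPA $14.01: beer, wine and spirits → 13% → $1.82
Bottle of merlot $14.36: beer, wine and spirits → 13% → $1.87
Spiral notebook $4.11: other taxable items → 3.25% → $0.13
Jump rope $11.06: sporting goods → 5.25% → $0.58
Office chair $106.05: home furniture, under $125.00 → 3.25% → $3.45
Bottle of gin (750 mL) $26.61: beer, wine and spirits → 13% → $3.46
Pair of dumbbells (15 lb) $49.47: sporting goods → 5.25% → $2.60
Bookshelf $159.79: home furniture, $125.00 or more → 4.5% → $7.19
Nightstand $176.33: home furniture, $125.00 or more → 4.5% → $7.93
27" monitor $311.50: electronics → 5.25% → $16.35
Ski goggles $114.99: sporting goods → 5.25% → $6.04
Dish soap $8.76: other taxable items → 3.25% → $0.28
Subtotal = $997.04; tax = $51.70; total due = $1048.74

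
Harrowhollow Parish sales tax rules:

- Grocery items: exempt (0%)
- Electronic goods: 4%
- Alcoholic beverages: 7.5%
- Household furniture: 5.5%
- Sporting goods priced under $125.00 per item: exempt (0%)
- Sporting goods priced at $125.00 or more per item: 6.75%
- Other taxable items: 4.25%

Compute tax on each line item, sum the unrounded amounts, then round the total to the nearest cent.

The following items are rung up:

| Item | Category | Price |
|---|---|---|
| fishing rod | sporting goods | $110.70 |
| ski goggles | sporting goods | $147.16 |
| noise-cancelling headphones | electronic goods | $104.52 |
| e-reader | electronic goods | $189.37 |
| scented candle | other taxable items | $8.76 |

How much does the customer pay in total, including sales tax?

Fishing rod $110.70: sporting goods, under $125.00 → 0% → $0.00
Ski goggles $147.16: sporting goods, $125.00 or more → 6.75% → $9.9333
Noise-cancelling headphones $104.52: electronic goods → 4% → $4.1808
E-reader $189.37: electronic goods → 4% → $7.5748
Scented candle $8.76: other taxable items → 4.25% → $0.3723
Subtotal = $560.51; unrounded tax = $22.0612 → $22.06; total due = $582.57

$582.57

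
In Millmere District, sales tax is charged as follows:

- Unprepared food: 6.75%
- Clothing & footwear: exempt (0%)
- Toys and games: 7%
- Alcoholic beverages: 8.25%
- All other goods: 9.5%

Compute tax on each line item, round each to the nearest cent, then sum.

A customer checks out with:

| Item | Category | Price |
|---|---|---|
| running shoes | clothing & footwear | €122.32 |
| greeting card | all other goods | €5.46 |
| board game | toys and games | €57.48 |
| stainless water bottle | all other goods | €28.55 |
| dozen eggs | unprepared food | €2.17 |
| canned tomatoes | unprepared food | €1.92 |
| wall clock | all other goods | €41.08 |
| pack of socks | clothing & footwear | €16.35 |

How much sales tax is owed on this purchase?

€11.43

Running shoes €122.32: clothing & footwear → 0% → €0.00
Greeting card €5.46: all other goods → 9.5% → €0.52
Board game €57.48: toys and games → 7% → €4.02
Stainless water bottle €28.55: all other goods → 9.5% → €2.71
Dozen eggs €2.17: unprepared food → 6.75% → €0.15
Canned tomatoes €1.92: unprepared food → 6.75% → €0.13
Wall clock €41.08: all other goods → 9.5% → €3.90
Pack of socks €16.35: clothing & footwear → 0% → €0.00
Total tax = €0.52 + €4.02 + €2.71 + €0.15 + €0.13 + €3.90 = €11.43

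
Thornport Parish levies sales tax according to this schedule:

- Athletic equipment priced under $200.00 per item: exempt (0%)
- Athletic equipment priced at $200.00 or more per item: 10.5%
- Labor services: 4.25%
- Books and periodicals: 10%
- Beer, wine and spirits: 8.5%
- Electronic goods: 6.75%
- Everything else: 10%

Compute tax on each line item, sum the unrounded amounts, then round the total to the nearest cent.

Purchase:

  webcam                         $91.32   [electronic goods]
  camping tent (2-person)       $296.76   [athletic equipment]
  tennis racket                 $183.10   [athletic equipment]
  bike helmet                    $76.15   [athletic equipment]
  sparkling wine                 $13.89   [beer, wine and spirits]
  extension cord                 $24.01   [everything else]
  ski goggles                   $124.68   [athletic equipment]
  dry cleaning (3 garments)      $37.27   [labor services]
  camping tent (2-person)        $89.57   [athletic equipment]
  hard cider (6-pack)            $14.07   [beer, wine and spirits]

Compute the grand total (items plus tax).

Webcam $91.32: electronic goods → 6.75% → $6.1641
Camping tent (2-person) $296.76: athletic equipment, $200.00 or more → 10.5% → $31.1598
Tennis racket $183.10: athletic equipment, under $200.00 → 0% → $0.00
Bike helmet $76.15: athletic equipment, under $200.00 → 0% → $0.00
Sparkling wine $13.89: beer, wine and spirits → 8.5% → $1.18065
Extension cord $24.01: everything else → 10% → $2.401
Ski goggles $124.68: athletic equipment, under $200.00 → 0% → $0.00
Dry cleaning (3 garments) $37.27: labor services → 4.25% → $1.583975
Camping tent (2-person) $89.57: athletic equipment, under $200.00 → 0% → $0.00
Hard cider (6-pack) $14.07: beer, wine and spirits → 8.5% → $1.19595
Subtotal = $950.82; unrounded tax = $43.685475 → $43.69; total due = $994.51

$994.51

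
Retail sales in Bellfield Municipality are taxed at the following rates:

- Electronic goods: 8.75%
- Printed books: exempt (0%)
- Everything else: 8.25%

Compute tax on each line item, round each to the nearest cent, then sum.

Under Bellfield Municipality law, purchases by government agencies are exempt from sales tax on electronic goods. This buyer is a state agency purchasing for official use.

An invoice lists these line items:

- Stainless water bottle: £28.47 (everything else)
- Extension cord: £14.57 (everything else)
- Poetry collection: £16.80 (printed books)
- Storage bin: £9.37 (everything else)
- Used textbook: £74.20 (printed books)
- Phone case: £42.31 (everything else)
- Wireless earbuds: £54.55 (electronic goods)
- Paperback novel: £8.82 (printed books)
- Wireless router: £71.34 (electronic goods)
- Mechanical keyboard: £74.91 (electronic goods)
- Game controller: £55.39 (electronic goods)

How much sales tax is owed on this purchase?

£7.81

Stainless water bottle £28.47: everything else → 8.25% → £2.35
Extension cord £14.57: everything else → 8.25% → £1.20
Poetry collection £16.80: printed books → 0% → £0.00
Storage bin £9.37: everything else → 8.25% → £0.77
Used textbook £74.20: printed books → 0% → £0.00
Phone case £42.31: everything else → 8.25% → £3.49
Wireless earbuds £54.55: electronic goods, buyer-exempt → 0% → £0.00
Paperback novel £8.82: printed books → 0% → £0.00
Wireless router £71.34: electronic goods, buyer-exempt → 0% → £0.00
Mechanical keyboard £74.91: electronic goods, buyer-exempt → 0% → £0.00
Game controller £55.39: electronic goods, buyer-exempt → 0% → £0.00
Total tax = £2.35 + £1.20 + £0.77 + £3.49 = £7.81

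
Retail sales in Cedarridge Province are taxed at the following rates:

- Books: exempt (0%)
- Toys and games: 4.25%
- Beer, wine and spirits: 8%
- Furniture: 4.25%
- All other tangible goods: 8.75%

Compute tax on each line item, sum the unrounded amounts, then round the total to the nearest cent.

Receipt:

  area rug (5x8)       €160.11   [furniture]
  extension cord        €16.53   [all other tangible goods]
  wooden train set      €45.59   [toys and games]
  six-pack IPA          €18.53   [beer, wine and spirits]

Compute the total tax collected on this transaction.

€11.67

Area rug (5x8) €160.11: furniture → 4.25% → €6.804675
Extension cord €16.53: all other tangible goods → 8.75% → €1.446375
Wooden train set €45.59: toys and games → 4.25% → €1.937575
Six-pack IPA €18.53: beer, wine and spirits → 8% → €1.4824
Unrounded tax sum = €11.671025 → €11.67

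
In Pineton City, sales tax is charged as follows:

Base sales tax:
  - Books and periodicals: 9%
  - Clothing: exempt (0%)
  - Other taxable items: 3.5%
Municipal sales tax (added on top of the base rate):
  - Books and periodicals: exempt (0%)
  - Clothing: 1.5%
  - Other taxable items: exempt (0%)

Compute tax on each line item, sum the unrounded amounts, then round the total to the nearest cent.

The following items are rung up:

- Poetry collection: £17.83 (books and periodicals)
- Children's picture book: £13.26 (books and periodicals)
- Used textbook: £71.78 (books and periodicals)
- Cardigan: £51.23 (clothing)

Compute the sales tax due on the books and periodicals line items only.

£9.26

Poetry collection £17.83: books and periodicals → 9% + 0% municipal = 9% → £1.6047
Children's picture book £13.26: books and periodicals → 9% + 0% municipal = 9% → £1.1934
Used textbook £71.78: books and periodicals → 9% + 0% municipal = 9% → £6.4602
Tax on books and periodicals: unrounded sum = £9.2583 → £9.26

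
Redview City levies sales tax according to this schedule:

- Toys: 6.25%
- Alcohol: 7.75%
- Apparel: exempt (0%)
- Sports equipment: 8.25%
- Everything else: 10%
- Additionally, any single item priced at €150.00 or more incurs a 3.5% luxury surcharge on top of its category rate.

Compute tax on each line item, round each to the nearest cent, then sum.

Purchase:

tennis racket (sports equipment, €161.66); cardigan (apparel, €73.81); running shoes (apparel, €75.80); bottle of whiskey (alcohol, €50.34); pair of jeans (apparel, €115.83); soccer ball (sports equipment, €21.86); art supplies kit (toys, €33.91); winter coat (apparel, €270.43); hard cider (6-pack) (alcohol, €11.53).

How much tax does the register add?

Tennis racket €161.66: sports equipment → 8.25% + 3.5% surcharge = 11.75% → €19.00
Cardigan €73.81: apparel → 0% → €0.00
Running shoes €75.80: apparel → 0% → €0.00
Bottle of whiskey €50.34: alcohol → 7.75% → €3.90
Pair of jeans €115.83: apparel → 0% → €0.00
Soccer ball €21.86: sports equipment → 8.25% → €1.80
Art supplies kit €33.91: toys → 6.25% → €2.12
Winter coat €270.43: apparel → 0% + 3.5% surcharge = 3.5% → €9.47
Hard cider (6-pack) €11.53: alcohol → 7.75% → €0.89
Total tax = €19.00 + €3.90 + €1.80 + €2.12 + €9.47 + €0.89 = €37.18

€37.18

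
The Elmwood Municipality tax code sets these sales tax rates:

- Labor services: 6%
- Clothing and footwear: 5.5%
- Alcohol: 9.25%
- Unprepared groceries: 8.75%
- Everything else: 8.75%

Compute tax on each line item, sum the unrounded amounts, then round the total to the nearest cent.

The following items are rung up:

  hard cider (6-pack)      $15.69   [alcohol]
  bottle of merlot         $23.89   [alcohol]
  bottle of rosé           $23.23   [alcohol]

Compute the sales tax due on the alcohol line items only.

$5.81

Hard cider (6-pack) $15.69: alcohol → 9.25% → $1.451325
Bottle of merlot $23.89: alcohol → 9.25% → $2.209825
Bottle of rosé $23.23: alcohol → 9.25% → $2.148775
Tax on alcohol: unrounded sum = $5.809925 → $5.81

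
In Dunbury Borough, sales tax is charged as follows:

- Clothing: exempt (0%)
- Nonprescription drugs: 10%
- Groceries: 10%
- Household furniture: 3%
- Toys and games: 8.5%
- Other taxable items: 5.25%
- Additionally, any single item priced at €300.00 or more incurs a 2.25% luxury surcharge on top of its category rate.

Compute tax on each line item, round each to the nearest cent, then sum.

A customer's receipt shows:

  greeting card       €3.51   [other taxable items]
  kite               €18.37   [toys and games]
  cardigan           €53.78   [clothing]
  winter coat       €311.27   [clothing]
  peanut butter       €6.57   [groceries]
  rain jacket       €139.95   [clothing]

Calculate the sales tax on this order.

Greeting card €3.51: other taxable items → 5.25% → €0.18
Kite €18.37: toys and games → 8.5% → €1.56
Cardigan €53.78: clothing → 0% → €0.00
Winter coat €311.27: clothing → 0% + 2.25% surcharge = 2.25% → €7.00
Peanut butter €6.57: groceries → 10% → €0.66
Rain jacket €139.95: clothing → 0% → €0.00
Total tax = €0.18 + €1.56 + €7.00 + €0.66 = €9.40

€9.40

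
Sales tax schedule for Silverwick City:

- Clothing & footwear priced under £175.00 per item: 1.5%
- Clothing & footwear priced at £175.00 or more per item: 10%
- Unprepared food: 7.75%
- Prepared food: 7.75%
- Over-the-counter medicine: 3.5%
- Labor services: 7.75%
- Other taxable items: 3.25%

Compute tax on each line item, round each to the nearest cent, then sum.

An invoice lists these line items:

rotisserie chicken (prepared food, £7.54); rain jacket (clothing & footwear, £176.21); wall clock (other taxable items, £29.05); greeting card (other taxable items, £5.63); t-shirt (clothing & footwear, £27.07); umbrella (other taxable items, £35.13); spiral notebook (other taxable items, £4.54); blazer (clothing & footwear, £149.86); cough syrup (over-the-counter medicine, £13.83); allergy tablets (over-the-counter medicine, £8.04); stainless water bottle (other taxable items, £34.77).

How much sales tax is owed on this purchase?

£25.16

Rotisserie chicken £7.54: prepared food → 7.75% → £0.58
Rain jacket £176.21: clothing & footwear, £175.00 or more → 10% → £17.62
Wall clock £29.05: other taxable items → 3.25% → £0.94
Greeting card £5.63: other taxable items → 3.25% → £0.18
T-shirt £27.07: clothing & footwear, under £175.00 → 1.5% → £0.41
Umbrella £35.13: other taxable items → 3.25% → £1.14
Spiral notebook £4.54: other taxable items → 3.25% → £0.15
Blazer £149.86: clothing & footwear, under £175.00 → 1.5% → £2.25
Cough syrup £13.83: over-the-counter medicine → 3.5% → £0.48
Allergy tablets £8.04: over-the-counter medicine → 3.5% → £0.28
Stainless water bottle £34.77: other taxable items → 3.25% → £1.13
Total tax = £0.58 + £17.62 + £0.94 + £0.18 + £0.41 + £1.14 + £0.15 + £2.25 + £0.48 + £0.28 + £1.13 = £25.16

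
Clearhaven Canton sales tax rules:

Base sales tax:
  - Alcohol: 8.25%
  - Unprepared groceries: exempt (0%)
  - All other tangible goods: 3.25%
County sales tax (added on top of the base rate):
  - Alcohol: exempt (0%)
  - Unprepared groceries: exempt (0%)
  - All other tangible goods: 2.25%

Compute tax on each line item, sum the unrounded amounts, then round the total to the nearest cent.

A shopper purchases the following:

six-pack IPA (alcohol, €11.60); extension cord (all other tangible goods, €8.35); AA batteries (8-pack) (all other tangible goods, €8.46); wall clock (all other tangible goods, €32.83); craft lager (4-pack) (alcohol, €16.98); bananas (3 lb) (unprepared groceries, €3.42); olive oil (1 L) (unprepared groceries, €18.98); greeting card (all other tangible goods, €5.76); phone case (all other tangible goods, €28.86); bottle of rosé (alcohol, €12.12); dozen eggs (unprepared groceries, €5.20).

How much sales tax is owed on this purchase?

€7.99

Six-pack IPA €11.60: alcohol → 8.25% + 0% county = 8.25% → €0.957
Extension cord €8.35: all other tangible goods → 3.25% + 2.25% county = 5.5% → €0.45925
AA batteries (8-pack) €8.46: all other tangible goods → 3.25% + 2.25% county = 5.5% → €0.4653
Wall clock €32.83: all other tangible goods → 3.25% + 2.25% county = 5.5% → €1.80565
Craft lager (4-pack) €16.98: alcohol → 8.25% + 0% county = 8.25% → €1.40085
Bananas (3 lb) €3.42: unprepared groceries → 0% + 0% county = 0% → €0.00
Olive oil (1 L) €18.98: unprepared groceries → 0% + 0% county = 0% → €0.00
Greeting card €5.76: all other tangible goods → 3.25% + 2.25% county = 5.5% → €0.3168
Phone case €28.86: all other tangible goods → 3.25% + 2.25% county = 5.5% → €1.5873
Bottle of rosé €12.12: alcohol → 8.25% + 0% county = 8.25% → €0.9999
Dozen eggs €5.20: unprepared groceries → 0% + 0% county = 0% → €0.00
Unrounded tax sum = €7.99205 → €7.99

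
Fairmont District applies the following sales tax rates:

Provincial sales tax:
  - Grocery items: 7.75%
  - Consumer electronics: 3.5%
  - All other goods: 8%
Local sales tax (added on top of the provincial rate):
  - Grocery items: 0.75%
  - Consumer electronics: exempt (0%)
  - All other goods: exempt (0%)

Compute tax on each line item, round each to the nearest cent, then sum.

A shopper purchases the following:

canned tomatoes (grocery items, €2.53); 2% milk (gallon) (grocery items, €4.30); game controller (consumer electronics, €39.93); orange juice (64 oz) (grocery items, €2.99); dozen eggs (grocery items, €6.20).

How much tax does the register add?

Canned tomatoes €2.53: grocery items → 7.75% + 0.75% local = 8.5% → €0.22
2% milk (gallon) €4.30: grocery items → 7.75% + 0.75% local = 8.5% → €0.37
Game controller €39.93: consumer electronics → 3.5% + 0% local = 3.5% → €1.40
Orange juice (64 oz) €2.99: grocery items → 7.75% + 0.75% local = 8.5% → €0.25
Dozen eggs €6.20: grocery items → 7.75% + 0.75% local = 8.5% → €0.53
Total tax = €0.22 + €0.37 + €1.40 + €0.25 + €0.53 = €2.77

€2.77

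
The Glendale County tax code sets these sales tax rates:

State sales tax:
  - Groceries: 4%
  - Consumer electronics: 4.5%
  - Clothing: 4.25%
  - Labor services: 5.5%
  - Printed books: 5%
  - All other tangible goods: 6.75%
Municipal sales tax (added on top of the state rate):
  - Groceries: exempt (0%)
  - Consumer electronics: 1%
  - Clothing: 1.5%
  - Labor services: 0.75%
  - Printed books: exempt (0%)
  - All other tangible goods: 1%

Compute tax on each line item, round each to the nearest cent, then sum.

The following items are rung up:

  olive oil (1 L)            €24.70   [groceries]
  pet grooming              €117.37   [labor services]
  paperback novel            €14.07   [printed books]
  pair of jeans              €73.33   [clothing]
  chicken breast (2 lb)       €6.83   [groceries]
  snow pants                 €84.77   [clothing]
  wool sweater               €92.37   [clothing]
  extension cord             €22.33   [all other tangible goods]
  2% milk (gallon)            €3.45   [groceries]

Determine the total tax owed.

Olive oil (1 L) €24.70: groceries → 4% + 0% municipal = 4% → €0.99
Pet grooming €117.37: labor services → 5.5% + 0.75% municipal = 6.25% → €7.34
Paperback novel €14.07: printed books → 5% + 0% municipal = 5% → €0.70
Pair of jeans €73.33: clothing → 4.25% + 1.5% municipal = 5.75% → €4.22
Chicken breast (2 lb) €6.83: groceries → 4% + 0% municipal = 4% → €0.27
Snow pants €84.77: clothing → 4.25% + 1.5% municipal = 5.75% → €4.87
Wool sweater €92.37: clothing → 4.25% + 1.5% municipal = 5.75% → €5.31
Extension cord €22.33: all other tangible goods → 6.75% + 1% municipal = 7.75% → €1.73
2% milk (gallon) €3.45: groceries → 4% + 0% municipal = 4% → €0.14
Total tax = €0.99 + €7.34 + €0.70 + €4.22 + €0.27 + €4.87 + €5.31 + €1.73 + €0.14 = €25.57

€25.57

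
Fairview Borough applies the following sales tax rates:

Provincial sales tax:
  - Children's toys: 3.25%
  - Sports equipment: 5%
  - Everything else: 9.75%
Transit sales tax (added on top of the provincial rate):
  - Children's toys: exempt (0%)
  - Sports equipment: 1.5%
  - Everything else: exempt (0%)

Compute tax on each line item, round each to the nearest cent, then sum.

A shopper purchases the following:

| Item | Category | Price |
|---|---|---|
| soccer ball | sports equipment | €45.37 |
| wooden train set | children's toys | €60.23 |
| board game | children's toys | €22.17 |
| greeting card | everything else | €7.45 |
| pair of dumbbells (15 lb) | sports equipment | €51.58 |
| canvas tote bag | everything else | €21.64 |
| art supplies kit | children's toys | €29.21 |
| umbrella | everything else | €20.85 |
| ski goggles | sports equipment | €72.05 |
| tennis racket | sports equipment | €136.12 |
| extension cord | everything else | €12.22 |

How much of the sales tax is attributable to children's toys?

Wooden train set €60.23: children's toys → 3.25% + 0% transit = 3.25% → €1.96
Board game €22.17: children's toys → 3.25% + 0% transit = 3.25% → €0.72
Art supplies kit €29.21: children's toys → 3.25% + 0% transit = 3.25% → €0.95
Tax on children's toys = €1.96 + €0.72 + €0.95 = €3.63

€3.63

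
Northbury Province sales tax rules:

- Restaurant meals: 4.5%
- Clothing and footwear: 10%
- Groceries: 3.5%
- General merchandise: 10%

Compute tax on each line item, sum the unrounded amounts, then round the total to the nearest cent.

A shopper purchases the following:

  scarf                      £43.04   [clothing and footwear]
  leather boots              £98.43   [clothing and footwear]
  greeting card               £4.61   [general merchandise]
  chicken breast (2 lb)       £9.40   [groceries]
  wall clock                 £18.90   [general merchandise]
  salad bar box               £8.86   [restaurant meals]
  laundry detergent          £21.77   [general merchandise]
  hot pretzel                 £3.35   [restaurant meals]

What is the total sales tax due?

Scarf £43.04: clothing and footwear → 10% → £4.304
Leather boots £98.43: clothing and footwear → 10% → £9.843
Greeting card £4.61: general merchandise → 10% → £0.461
Chicken breast (2 lb) £9.40: groceries → 3.5% → £0.329
Wall clock £18.90: general merchandise → 10% → £1.89
Salad bar box £8.86: restaurant meals → 4.5% → £0.3987
Laundry detergent £21.77: general merchandise → 10% → £2.177
Hot pretzel £3.35: restaurant meals → 4.5% → £0.15075
Unrounded tax sum = £19.55345 → £19.55

£19.55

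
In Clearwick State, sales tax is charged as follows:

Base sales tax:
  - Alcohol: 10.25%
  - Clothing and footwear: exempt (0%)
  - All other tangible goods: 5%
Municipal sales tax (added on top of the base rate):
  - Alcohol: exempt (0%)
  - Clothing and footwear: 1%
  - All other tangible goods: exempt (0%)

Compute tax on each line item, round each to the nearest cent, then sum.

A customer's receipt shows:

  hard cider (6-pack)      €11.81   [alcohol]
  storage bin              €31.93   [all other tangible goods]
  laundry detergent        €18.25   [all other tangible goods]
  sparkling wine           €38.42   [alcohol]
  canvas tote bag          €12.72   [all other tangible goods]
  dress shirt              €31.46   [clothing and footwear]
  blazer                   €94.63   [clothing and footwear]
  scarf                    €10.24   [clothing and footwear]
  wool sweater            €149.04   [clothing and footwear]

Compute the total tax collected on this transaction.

Hard cider (6-pack) €11.81: alcohol → 10.25% + 0% municipal = 10.25% → €1.21
Storage bin €31.93: all other tangible goods → 5% + 0% municipal = 5% → €1.60
Laundry detergent €18.25: all other tangible goods → 5% + 0% municipal = 5% → €0.91
Sparkling wine €38.42: alcohol → 10.25% + 0% municipal = 10.25% → €3.94
Canvas tote bag €12.72: all other tangible goods → 5% + 0% municipal = 5% → €0.64
Dress shirt €31.46: clothing and footwear → 0% + 1% municipal = 1% → €0.31
Blazer €94.63: clothing and footwear → 0% + 1% municipal = 1% → €0.95
Scarf €10.24: clothing and footwear → 0% + 1% municipal = 1% → €0.10
Wool sweater €149.04: clothing and footwear → 0% + 1% municipal = 1% → €1.49
Total tax = €1.21 + €1.60 + €0.91 + €3.94 + €0.64 + €0.31 + €0.95 + €0.10 + €1.49 = €11.15

€11.15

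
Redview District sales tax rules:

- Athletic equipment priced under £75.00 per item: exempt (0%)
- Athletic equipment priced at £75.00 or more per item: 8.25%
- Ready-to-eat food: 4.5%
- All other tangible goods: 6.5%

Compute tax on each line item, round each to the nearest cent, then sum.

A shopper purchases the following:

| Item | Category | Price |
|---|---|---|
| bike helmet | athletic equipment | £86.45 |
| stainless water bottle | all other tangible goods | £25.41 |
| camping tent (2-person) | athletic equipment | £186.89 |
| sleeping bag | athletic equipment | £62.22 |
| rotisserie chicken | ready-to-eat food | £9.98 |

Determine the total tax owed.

£24.65

Bike helmet £86.45: athletic equipment, £75.00 or more → 8.25% → £7.13
Stainless water bottle £25.41: all other tangible goods → 6.5% → £1.65
Camping tent (2-person) £186.89: athletic equipment, £75.00 or more → 8.25% → £15.42
Sleeping bag £62.22: athletic equipment, under £75.00 → 0% → £0.00
Rotisserie chicken £9.98: ready-to-eat food → 4.5% → £0.45
Total tax = £7.13 + £1.65 + £15.42 + £0.45 = £24.65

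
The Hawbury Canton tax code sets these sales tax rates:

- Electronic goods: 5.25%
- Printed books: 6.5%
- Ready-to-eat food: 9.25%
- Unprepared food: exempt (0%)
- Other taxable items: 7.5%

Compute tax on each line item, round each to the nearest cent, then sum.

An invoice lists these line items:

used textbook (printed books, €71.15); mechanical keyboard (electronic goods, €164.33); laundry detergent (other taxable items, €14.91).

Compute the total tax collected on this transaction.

Used textbook €71.15: printed books → 6.5% → €4.62
Mechanical keyboard €164.33: electronic goods → 5.25% → €8.63
Laundry detergent €14.91: other taxable items → 7.5% → €1.12
Total tax = €4.62 + €8.63 + €1.12 = €14.37

€14.37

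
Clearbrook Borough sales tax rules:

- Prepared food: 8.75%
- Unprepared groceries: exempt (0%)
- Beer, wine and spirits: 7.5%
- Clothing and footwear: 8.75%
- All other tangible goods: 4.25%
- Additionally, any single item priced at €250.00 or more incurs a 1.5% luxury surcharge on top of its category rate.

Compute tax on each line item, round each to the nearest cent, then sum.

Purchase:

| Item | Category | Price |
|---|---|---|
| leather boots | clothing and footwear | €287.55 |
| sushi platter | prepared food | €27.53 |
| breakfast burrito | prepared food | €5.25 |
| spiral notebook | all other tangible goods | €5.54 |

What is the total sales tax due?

€32.58

Leather boots €287.55: clothing and footwear → 8.75% + 1.5% surcharge = 10.25% → €29.47
Sushi platter €27.53: prepared food → 8.75% → €2.41
Breakfast burrito €5.25: prepared food → 8.75% → €0.46
Spiral notebook €5.54: all other tangible goods → 4.25% → €0.24
Total tax = €29.47 + €2.41 + €0.46 + €0.24 = €32.58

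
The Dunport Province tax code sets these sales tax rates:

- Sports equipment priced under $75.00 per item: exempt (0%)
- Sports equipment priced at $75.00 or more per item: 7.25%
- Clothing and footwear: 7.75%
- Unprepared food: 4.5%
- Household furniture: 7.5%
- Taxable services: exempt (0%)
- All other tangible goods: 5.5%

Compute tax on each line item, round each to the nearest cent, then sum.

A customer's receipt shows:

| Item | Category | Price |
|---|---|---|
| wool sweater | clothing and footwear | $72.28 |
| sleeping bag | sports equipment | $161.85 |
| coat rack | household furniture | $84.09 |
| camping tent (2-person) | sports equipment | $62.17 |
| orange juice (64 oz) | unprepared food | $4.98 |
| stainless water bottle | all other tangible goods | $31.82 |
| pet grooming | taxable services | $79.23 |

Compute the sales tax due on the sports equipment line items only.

$11.73

Sleeping bag $161.85: sports equipment, $75.00 or more → 7.25% → $11.73
Camping tent (2-person) $62.17: sports equipment, under $75.00 → 0% → $0.00
Tax on sports equipment = $11.73 + $0.00 = $11.73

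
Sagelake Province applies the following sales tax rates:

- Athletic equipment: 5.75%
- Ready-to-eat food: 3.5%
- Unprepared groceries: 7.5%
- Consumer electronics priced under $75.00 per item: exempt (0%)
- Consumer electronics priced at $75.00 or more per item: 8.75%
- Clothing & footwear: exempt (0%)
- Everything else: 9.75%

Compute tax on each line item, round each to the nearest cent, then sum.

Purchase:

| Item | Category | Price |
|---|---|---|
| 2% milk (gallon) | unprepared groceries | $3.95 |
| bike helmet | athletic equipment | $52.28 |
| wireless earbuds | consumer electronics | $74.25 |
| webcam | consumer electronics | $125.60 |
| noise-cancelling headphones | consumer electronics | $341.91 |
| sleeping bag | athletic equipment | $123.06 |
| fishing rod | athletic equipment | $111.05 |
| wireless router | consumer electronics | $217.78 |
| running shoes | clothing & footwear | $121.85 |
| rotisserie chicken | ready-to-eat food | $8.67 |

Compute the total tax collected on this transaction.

$77.05

2% milk (gallon) $3.95: unprepared groceries → 7.5% → $0.30
Bike helmet $52.28: athletic equipment → 5.75% → $3.01
Wireless earbuds $74.25: consumer electronics, under $75.00 → 0% → $0.00
Webcam $125.60: consumer electronics, $75.00 or more → 8.75% → $10.99
Noise-cancelling headphones $341.91: consumer electronics, $75.00 or more → 8.75% → $29.92
Sleeping bag $123.06: athletic equipment → 5.75% → $7.08
Fishing rod $111.05: athletic equipment → 5.75% → $6.39
Wireless router $217.78: consumer electronics, $75.00 or more → 8.75% → $19.06
Running shoes $121.85: clothing & footwear → 0% → $0.00
Rotisserie chicken $8.67: ready-to-eat food → 3.5% → $0.30
Total tax = $0.30 + $3.01 + $10.99 + $29.92 + $7.08 + $6.39 + $19.06 + $0.30 = $77.05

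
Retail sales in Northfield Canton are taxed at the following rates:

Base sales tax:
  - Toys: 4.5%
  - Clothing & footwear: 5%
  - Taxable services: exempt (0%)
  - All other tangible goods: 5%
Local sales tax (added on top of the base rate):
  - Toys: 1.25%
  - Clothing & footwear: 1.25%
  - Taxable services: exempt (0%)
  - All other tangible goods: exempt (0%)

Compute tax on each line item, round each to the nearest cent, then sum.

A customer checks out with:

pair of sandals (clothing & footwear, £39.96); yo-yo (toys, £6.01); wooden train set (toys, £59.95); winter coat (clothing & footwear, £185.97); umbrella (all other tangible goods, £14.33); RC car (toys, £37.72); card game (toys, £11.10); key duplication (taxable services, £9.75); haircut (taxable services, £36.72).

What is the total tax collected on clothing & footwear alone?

£14.12

Pair of sandals £39.96: clothing & footwear → 5% + 1.25% local = 6.25% → £2.50
Winter coat £185.97: clothing & footwear → 5% + 1.25% local = 6.25% → £11.62
Tax on clothing & footwear = £2.50 + £11.62 = £14.12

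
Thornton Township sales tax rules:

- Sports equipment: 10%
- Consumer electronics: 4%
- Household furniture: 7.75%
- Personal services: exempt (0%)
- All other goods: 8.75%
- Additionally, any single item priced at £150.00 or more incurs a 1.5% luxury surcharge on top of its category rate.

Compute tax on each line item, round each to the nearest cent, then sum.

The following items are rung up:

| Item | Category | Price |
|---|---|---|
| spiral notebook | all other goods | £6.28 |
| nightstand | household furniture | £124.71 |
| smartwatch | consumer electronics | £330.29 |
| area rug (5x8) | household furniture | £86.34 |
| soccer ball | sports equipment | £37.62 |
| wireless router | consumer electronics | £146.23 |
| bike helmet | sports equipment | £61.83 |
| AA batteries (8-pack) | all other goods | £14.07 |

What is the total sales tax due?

Spiral notebook £6.28: all other goods → 8.75% → £0.55
Nightstand £124.71: household furniture → 7.75% → £9.67
Smartwatch £330.29: consumer electronics → 4% + 1.5% surcharge = 5.5% → £18.17
Area rug (5x8) £86.34: household furniture → 7.75% → £6.69
Soccer ball £37.62: sports equipment → 10% → £3.76
Wireless router £146.23: consumer electronics → 4% → £5.85
Bike helmet £61.83: sports equipment → 10% → £6.18
AA batteries (8-pack) £14.07: all other goods → 8.75% → £1.23
Total tax = £0.55 + £9.67 + £18.17 + £6.69 + £3.76 + £5.85 + £6.18 + £1.23 = £52.10

£52.10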